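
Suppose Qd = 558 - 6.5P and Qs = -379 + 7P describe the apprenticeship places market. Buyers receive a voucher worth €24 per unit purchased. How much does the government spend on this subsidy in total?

Government cost = 40552/9

Pre-subsidy: 558 - 6.5P = -379 + 7P gives P* = 1874/27, Q* = 2885/27.
With the rebate, buyers effectively pay Pb = Ps − 24, where Ps is the price sellers receive.
Demand in terms of Ps becomes Qd = 558 − 6.5(Ps − 24) = 714 - 6.5Ps. Setting this equal to supply: 714 - 6.5Ps = -379 + 7Ps, so Ps = 2186/27.
Buyers pay Pb = 2186/27 − 24 = 1538/27; Q' = -379 + 7·(2186/27) = 5069/27.
Government outlay = subsidy × quantity = 24 × 5069/27 = 40552/9.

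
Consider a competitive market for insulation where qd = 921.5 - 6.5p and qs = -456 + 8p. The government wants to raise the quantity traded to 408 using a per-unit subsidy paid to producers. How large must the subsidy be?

At q = 408, invert demand for the buyer price: pb = (921.5 − 408)/6.5 = 79; invert supply for the seller price: ps = (408 − (-456))/8 = 108.
The subsidy must fill the gap: s = ps − pb = 108 − 79 = 29.

Required subsidy s = 29 per unit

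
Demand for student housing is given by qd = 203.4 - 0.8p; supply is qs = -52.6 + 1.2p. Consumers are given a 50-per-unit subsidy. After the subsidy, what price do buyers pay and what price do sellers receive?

Buyers pay 98; sellers receive 148

Pre-subsidy: 203.4 - 0.8p = -52.6 + 1.2p gives p* = 128, q* = 101.
With the rebate, buyers effectively pay pb = ps − 50, where ps is the price sellers receive.
Demand in terms of ps becomes qd = 203.4 − 0.8(ps − 50) = 243.4 - 0.8ps. Setting this equal to supply: 243.4 - 0.8ps = -52.6 + 1.2ps, so ps = 148.
Buyers pay pb = 148 − 50 = 98; q' = -52.6 + 1.2·148 = 125.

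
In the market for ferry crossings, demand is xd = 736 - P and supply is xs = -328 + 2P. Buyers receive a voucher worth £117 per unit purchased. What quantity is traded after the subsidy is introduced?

Pre-subsidy: 736 - P = -328 + 2P gives P* = 1064/3, x* = 1144/3.
With the rebate, buyers effectively pay Pb = Ps − 117, where Ps is the price sellers receive.
Demand in terms of Ps becomes xd = 736 − 1(Ps − 117) = 853 - Ps. Setting this equal to supply: 853 - Ps = -328 + 2Ps, so Ps = 1181/3.
Buyers pay Pb = 1181/3 − 117 = 830/3; x' = -328 + 2·(1181/3) = 1378/3.

x' = 1378/3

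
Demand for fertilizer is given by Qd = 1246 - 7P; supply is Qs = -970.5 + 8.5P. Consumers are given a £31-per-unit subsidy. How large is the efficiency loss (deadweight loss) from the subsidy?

Pre-subsidy: 1246 - 7P = -970.5 + 8.5P gives P* = 143, Q* = 245.
With the rebate, buyers effectively pay Pb = Ps − 31, where Ps is the price sellers receive.
Demand in terms of Ps becomes Qd = 1246 − 7(Ps − 31) = 1463 - 7Ps. Setting this equal to supply: 1463 - 7Ps = -970.5 + 8.5Ps, so Ps = 157.
Buyers pay Pb = 157 − 31 = 126; Q' = -970.5 + 8.5·157 = 364.
The subsidy expands output by 364 − 245 = 119 past the efficient level; on those units the gap between marginal cost and willingness to pay runs from 0 up to 31.
DWL = ½ × 31 × 119 = 1844.5.

Deadweight loss = £1844.5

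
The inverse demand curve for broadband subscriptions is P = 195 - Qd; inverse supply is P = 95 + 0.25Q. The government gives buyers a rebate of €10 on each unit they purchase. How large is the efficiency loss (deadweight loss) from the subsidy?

Deadweight loss = €40

Pre-subsidy: 195 - Q = 95 + 0.25Q gives Q* = 80 and P* = 115.
With the rebate, buyers effectively pay Pb = Ps − 10, where Ps is the price sellers receive.
On the curves, Pb = 195 - Q and Ps = 95 + 0.25Q; the wedge Ps − Pb = 10 gives 95 + 0.25Q − (195 - Q) = 10, so Q' = 88.
Then Pb = 195 − 1·88 = 107 and Ps = 95 + 0.25·88 = 117.
The subsidy expands output by 88 − 80 = 8 past the efficient level; on those units the gap between marginal cost and willingness to pay runs from 0 up to 10.
DWL = ½ × 10 × 8 = 40.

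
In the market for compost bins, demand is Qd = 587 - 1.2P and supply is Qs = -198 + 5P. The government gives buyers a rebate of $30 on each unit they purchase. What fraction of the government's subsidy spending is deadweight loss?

DWL / government spending = 450/14387

Pre-subsidy: 587 - 1.2P = -198 + 5P gives P* = 3925/31, Q* = 13487/31.
With the rebate, buyers effectively pay Pb = Ps − 30, where Ps is the price sellers receive.
Demand in terms of Ps becomes Qd = 587 − 1.2(Ps − 30) = 623 - 1.2Ps. Setting this equal to supply: 623 - 1.2Ps = -198 + 5Ps, so Ps = 4105/31.
Buyers pay Pb = 4105/31 − 30 = 3175/31; Q' = -198 + 5·(4105/31) = 14387/31.
ΔCS = ½(13487/31 + 14387/31)(3925/31 − 3175/31) = 10452750/961; ΔPS = ½(13487/31 + 14387/31)(4105/31 − 3925/31) = 2508660/961.
Government spending = 30 × 14387/31 = 431610/31.
DWL = ½ × 30 × (14387/31 − 13487/31) = 13500/31; fraction = (13500/31) / (431610/31) = 450/14387.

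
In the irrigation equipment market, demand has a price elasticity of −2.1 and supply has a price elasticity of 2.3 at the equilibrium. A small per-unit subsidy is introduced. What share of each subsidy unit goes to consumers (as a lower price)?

For a small subsidy around the equilibrium, the benefit split depends on the relative slopes, which at a point are proportional to the elasticities.
Buyer share = εs/(εs + |εd|) = 2.3/(2.3 + 2.1) = 23/44; seller share = |εd|/(εs + |εd|) = 21/44.

Consumer share = 23/44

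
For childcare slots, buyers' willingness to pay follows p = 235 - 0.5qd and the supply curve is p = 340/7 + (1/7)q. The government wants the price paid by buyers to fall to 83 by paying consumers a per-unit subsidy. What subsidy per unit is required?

Required subsidy s = 9 per unit

At a buyer price of 83, quantity demanded is 470 − 2·83 = 304.
Sellers supply 304 only when they receive ps = 340/7 + (1/7)·304 = 92.
s = ps − pb = 92 − 83 = 9.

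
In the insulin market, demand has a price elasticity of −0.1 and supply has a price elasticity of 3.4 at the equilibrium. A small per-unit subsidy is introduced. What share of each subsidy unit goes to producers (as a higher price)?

For a small subsidy around the equilibrium, the benefit split depends on the relative slopes, which at a point are proportional to the elasticities.
Buyer share = εs/(εs + |εd|) = 3.4/(3.4 + 0.1) = 34/35; seller share = |εd|/(εs + |εd|) = 1/35.
So producers capture 1/35 of the subsidy.

Producer share = 1/35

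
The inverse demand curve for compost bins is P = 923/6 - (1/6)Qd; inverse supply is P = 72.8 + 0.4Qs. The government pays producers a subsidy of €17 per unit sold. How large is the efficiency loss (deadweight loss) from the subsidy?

Pre-subsidy: 923/6 - (1/6)Q = 72.8 + 0.4Q gives Q* = 143 and P* = 130.
With the subsidy, sellers receive Ps = Pb + 17 for each unit, where Pb is the price buyers pay.
On the curves, Pb = 923/6 - (1/6)Q and Ps = 72.8 + 0.4Q; the wedge Ps − Pb = 17 gives 72.8 + 0.4Q − (923/6 - (1/6)Q) = 17, so Q' = 173.
Then Pb = 923/6 − (1/6)·173 = 125 and Ps = 72.8 + 0.4·173 = 142.
The subsidy expands output by 173 − 143 = 30 past the efficient level; on those units the gap between marginal cost and willingness to pay runs from 0 up to 17.
DWL = ½ × 17 × 30 = 255.

Deadweight loss = €255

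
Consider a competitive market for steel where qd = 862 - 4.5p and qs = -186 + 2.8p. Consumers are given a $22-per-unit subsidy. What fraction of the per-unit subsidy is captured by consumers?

Consumer share = 28/73

Pre-subsidy: 862 - 4.5p = -186 + 2.8p gives p* = 10480/73, q* = 15766/73.
With the rebate, buyers effectively pay pb = ps − 22, where ps is the price sellers receive.
Demand in terms of ps becomes qd = 862 − 4.5(ps − 22) = 961 - 4.5ps. Setting this equal to supply: 961 - 4.5ps = -186 + 2.8ps, so ps = 11470/73.
Buyers pay pb = 11470/73 − 22 = 9864/73; q' = -186 + 2.8·(11470/73) = 18538/73.
Buyers' price falls by p* − pb = 10480/73 − 9864/73 = 616/73; sellers' price rises by ps − p* = 11470/73 − 10480/73 = 990/73.
So consumers capture (616/73)/22 = 28/73 of each unit of subsidy.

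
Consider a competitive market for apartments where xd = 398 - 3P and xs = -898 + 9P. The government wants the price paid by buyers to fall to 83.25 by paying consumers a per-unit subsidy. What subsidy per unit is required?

Required subsidy s = 33 per unit

At a buyer price of 83.25, quantity demanded is 398 − 3·83.25 = 148.25.
Sellers supply 148.25 only when they receive Ps with -898 + 9·Ps = 148.25, i.e. Ps = 116.25.
s = Ps − Pb = 116.25 − 83.25 = 33.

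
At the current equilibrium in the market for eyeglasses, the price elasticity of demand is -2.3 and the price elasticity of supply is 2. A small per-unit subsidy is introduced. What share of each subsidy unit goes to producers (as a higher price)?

Producer share = 23/43

For a small subsidy around the equilibrium, the benefit split depends on the relative slopes, which at a point are proportional to the elasticities.
Buyer share = εs/(εs + |εd|) = 2/(2 + 2.3) = 20/43; seller share = |εd|/(εs + |εd|) = 23/43.
So producers capture 23/43 of the subsidy.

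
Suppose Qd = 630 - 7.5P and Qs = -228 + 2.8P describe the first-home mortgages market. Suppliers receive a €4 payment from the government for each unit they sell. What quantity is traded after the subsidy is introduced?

Q' = 1380/103

Pre-subsidy: 630 - 7.5P = -228 + 2.8P gives P* = 8580/103, Q* = 540/103.
With the subsidy, sellers receive Ps = Pb + 4 for each unit, where Pb is the price buyers pay.
Supply in terms of Pb becomes Qs = -228 + 2.8(Pb + 4) = -216.8 + 2.8Pb. Setting this equal to demand: 630 - 7.5Pb = -216.8 + 2.8Pb, so Pb = 8468/103.
Sellers receive Ps = 8468/103 + 4 = 8880/103; Q' = 630 − 7.5·(8468/103) = 1380/103.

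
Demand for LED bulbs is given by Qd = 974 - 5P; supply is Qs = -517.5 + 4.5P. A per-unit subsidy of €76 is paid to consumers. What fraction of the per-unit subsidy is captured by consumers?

Pre-subsidy: 974 - 5P = -517.5 + 4.5P gives P* = 157, Q* = 189.
With the rebate, buyers effectively pay Pb = Ps − 76, where Ps is the price sellers receive.
Demand in terms of Ps becomes Qd = 974 − 5(Ps − 76) = 1354 - 5Ps. Setting this equal to supply: 1354 - 5Ps = -517.5 + 4.5Ps, so Ps = 197.
Buyers pay Pb = 197 − 76 = 121; Q' = -517.5 + 4.5·197 = 369.
Buyers' price falls by P* − Pb = 157 − 121 = 36; sellers' price rises by Ps − P* = 197 − 157 = 40.
So consumers capture 36/76 = 9/19 of each unit of subsidy.

Consumer share = 9/19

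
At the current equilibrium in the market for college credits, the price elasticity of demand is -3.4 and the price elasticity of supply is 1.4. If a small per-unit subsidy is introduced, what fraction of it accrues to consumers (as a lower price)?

For a small subsidy around the equilibrium, the benefit split depends on the relative slopes, which at a point are proportional to the elasticities.
Buyer share = εs/(εs + |εd|) = 1.4/(1.4 + 3.4) = 7/24; seller share = |εd|/(εs + |εd|) = 17/24.

Consumer share = 7/24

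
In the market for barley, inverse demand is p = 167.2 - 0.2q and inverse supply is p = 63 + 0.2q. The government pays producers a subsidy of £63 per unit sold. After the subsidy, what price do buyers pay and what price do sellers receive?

Buyers pay £83.6; sellers receive £146.6

Pre-subsidy: 167.2 - 0.2q = 63 + 0.2q gives q* = 260.5 and p* = 115.1.
With the subsidy, sellers receive ps = pb + 63 for each unit, where pb is the price buyers pay.
On the curves, pb = 167.2 - 0.2q and ps = 63 + 0.2q; the wedge ps − pb = 63 gives 63 + 0.2q − (167.2 - 0.2q) = 63, so q' = 418.
Then pb = 167.2 − 0.2·418 = 83.6 and ps = 63 + 0.2·418 = 146.6.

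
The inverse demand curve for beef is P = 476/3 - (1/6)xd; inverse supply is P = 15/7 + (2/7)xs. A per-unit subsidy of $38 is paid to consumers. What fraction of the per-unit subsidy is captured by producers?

Producer share = 12/19

Pre-subsidy: 476/3 - (1/6)x = 15/7 + (2/7)x gives x* = 346 and P* = 101.
With the rebate, buyers effectively pay Pb = Ps − 38, where Ps is the price sellers receive.
On the curves, Pb = 476/3 - (1/6)x and Ps = 15/7 + (2/7)x; the wedge Ps − Pb = 38 gives 15/7 + (2/7)x − (476/3 - (1/6)x) = 38, so x' = 430.
Then Pb = 476/3 − (1/6)·430 = 87 and Ps = 15/7 + (2/7)·430 = 125.
Buyers' price falls by P* − Pb = 101 − 87 = 14; sellers' price rises by Ps − P* = 125 − 101 = 24.
So producers capture 24/38 = 12/19 of each unit of subsidy.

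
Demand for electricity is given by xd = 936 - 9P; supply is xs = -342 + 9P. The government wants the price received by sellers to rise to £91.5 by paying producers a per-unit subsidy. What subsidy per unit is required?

At a seller price of 91.5, quantity supplied is -342 + 9·91.5 = 481.5.
Buyers absorb 481.5 only when they pay Pb with 936 − 9·Pb = 481.5, i.e. Pb = 50.5.
s = Ps − Pb = 91.5 − 50.5 = 41.

Required subsidy s = £41 per unit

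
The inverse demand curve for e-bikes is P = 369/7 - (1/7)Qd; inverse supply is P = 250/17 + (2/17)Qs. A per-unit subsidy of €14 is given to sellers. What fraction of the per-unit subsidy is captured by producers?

Pre-subsidy: 369/7 - (1/7)Q = 250/17 + (2/17)Q gives Q* = 4523/31 and P* = 988/31.
With the subsidy, sellers receive Ps = Pb + 14 for each unit, where Pb is the price buyers pay.
On the curves, Pb = 369/7 - (1/7)Q and Ps = 250/17 + (2/17)Q; the wedge Ps − Pb = 14 gives 250/17 + (2/17)Q − (369/7 - (1/7)Q) = 14, so Q' = 6189/31.
Then Pb = 369/7 − (1/7)·(6189/31) = 750/31 and Ps = 250/17 + (2/17)·(6189/31) = 1184/31.
Buyers' price falls by P* − Pb = 988/31 − 750/31 = 238/31; sellers' price rises by Ps − P* = 1184/31 − 988/31 = 196/31.
So producers capture (196/31)/14 = 14/31 of each unit of subsidy.

Producer share = 14/31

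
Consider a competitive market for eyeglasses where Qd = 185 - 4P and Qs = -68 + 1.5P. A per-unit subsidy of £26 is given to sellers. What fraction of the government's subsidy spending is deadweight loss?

Pre-subsidy: 185 - 4P = -68 + 1.5P gives P* = 46, Q* = 1.
With the subsidy, sellers receive Ps = Pb + 26 for each unit, where Pb is the price buyers pay.
Supply in terms of Pb becomes Qs = -68 + 1.5(Pb + 26) = -29 + 1.5Pb. Setting this equal to demand: 185 - 4Pb = -29 + 1.5Pb, so Pb = 428/11.
Sellers receive Ps = 428/11 + 26 = 714/11; Q' = 185 − 4·(428/11) = 323/11.
ΔCS = ½(1 + 323/11)(46 − 428/11) = 13026/121; ΔPS = ½(1 + 323/11)(714/11 − 46) = 34736/121.
Government spending = 26 × 323/11 = 8398/11.
DWL = ½ × 26 × (323/11 − 1) = 4056/11; fraction = (4056/11) / (8398/11) = 156/323.

DWL / government spending = 156/323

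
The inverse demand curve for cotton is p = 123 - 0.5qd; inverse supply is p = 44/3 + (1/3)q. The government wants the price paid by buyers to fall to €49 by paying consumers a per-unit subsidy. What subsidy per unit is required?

At a buyer price of 49, quantity demanded is 246 − 2·49 = 148.
Sellers supply 148 only when they receive ps = 44/3 + (1/3)·148 = 64.
s = ps − pb = 64 − 49 = 15.

Required subsidy s = €15 per unit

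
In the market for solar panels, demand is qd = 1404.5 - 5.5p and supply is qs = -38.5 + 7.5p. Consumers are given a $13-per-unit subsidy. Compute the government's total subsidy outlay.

Pre-subsidy: 1404.5 - 5.5p = -38.5 + 7.5p gives p* = 111, q* = 794.
With the rebate, buyers effectively pay pb = ps − 13, where ps is the price sellers receive.
Demand in terms of ps becomes qd = 1404.5 − 5.5(ps − 13) = 1476 - 5.5ps. Setting this equal to supply: 1476 - 5.5ps = -38.5 + 7.5ps, so ps = 116.5.
Buyers pay pb = 116.5 − 13 = 103.5; q' = -38.5 + 7.5·116.5 = 835.25.
Government outlay = subsidy × quantity = 13 × 835.25 = 10858.25.

Government cost = $10858.25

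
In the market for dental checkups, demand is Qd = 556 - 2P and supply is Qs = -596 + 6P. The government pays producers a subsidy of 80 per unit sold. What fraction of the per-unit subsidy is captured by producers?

Pre-subsidy: 556 - 2P = -596 + 6P gives P* = 144, Q* = 268.
With the subsidy, sellers receive Ps = Pb + 80 for each unit, where Pb is the price buyers pay.
Supply in terms of Pb becomes Qs = -596 + 6(Pb + 80) = -116 + 6Pb. Setting this equal to demand: 556 - 2Pb = -116 + 6Pb, so Pb = 84.
Sellers receive Ps = 84 + 80 = 164; Q' = 556 − 2·84 = 388.
Buyers' price falls by P* − Pb = 144 − 84 = 60; sellers' price rises by Ps − P* = 164 − 144 = 20.
So producers capture 20/80 = 0.25 of each unit of subsidy.

Producer share = 0.25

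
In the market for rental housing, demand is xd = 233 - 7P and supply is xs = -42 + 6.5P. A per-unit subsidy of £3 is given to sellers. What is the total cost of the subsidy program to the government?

Pre-subsidy: 233 - 7P = -42 + 6.5P gives P* = 550/27, x* = 2441/27.
With the subsidy, sellers receive Ps = Pb + 3 for each unit, where Pb is the price buyers pay.
Supply in terms of Pb becomes xs = -42 + 6.5(Pb + 3) = -22.5 + 6.5Pb. Setting this equal to demand: 233 - 7Pb = -22.5 + 6.5Pb, so Pb = 511/27.
Sellers receive Ps = 511/27 + 3 = 592/27; x' = 233 − 7·(511/27) = 2714/27.
Government outlay = subsidy × quantity = 3 × 2714/27 = 2714/9.

Government cost = 2714/9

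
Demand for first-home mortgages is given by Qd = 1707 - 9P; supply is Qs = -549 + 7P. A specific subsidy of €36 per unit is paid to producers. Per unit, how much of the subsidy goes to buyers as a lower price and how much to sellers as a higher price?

Pre-subsidy: 1707 - 9P = -549 + 7P gives P* = 141, Q* = 438.
With the subsidy, sellers receive Ps = Pb + 36 for each unit, where Pb is the price buyers pay.
Supply in terms of Pb becomes Qs = -549 + 7(Pb + 36) = -297 + 7Pb. Setting this equal to demand: 1707 - 9Pb = -297 + 7Pb, so Pb = 125.25.
Sellers receive Ps = 125.25 + 36 = 161.25; Q' = 1707 − 9·125.25 = 579.75.
Buyers' price falls by P* − Pb = 141 − 125.25 = 15.75; sellers' price rises by Ps − P* = 161.25 − 141 = 20.25.

Buyers gain €15.75 per unit; sellers gain €20.25 per unit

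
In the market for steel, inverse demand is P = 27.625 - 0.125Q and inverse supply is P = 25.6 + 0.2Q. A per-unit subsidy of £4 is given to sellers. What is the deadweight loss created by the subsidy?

Deadweight loss = 320/13

Pre-subsidy: 27.625 - 0.125Q = 25.6 + 0.2Q gives Q* = 81/13 and P* = 349/13.
With the subsidy, sellers receive Ps = Pb + 4 for each unit, where Pb is the price buyers pay.
On the curves, Pb = 27.625 - 0.125Q and Ps = 25.6 + 0.2Q; the wedge Ps − Pb = 4 gives 25.6 + 0.2Q − (27.625 - 0.125Q) = 4, so Q' = 241/13.
Then Pb = 27.625 − 0.125·(241/13) = 329/13 and Ps = 25.6 + 0.2·(241/13) = 381/13.
The subsidy expands output by 241/13 − 81/13 = 160/13 past the efficient level; on those units the gap between marginal cost and willingness to pay runs from 0 up to 4.
DWL = ½ × 4 × 160/13 = 320/13.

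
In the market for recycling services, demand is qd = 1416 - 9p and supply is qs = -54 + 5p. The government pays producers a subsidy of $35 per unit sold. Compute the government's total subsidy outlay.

Government cost = $20422.5

Pre-subsidy: 1416 - 9p = -54 + 5p gives p* = 105, q* = 471.
With the subsidy, sellers receive ps = pb + 35 for each unit, where pb is the price buyers pay.
Supply in terms of pb becomes qs = -54 + 5(pb + 35) = 121 + 5pb. Setting this equal to demand: 1416 - 9pb = 121 + 5pb, so pb = 92.5.
Sellers receive ps = 92.5 + 35 = 127.5; q' = 1416 − 9·92.5 = 583.5.
Government outlay = subsidy × quantity = 35 × 583.5 = 20422.5.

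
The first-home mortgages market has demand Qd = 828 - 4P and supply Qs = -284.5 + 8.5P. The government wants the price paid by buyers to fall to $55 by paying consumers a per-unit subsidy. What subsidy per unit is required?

Required subsidy s = $50 per unit

At a buyer price of 55, quantity demanded is 828 − 4·55 = 608.
Sellers supply 608 only when they receive Ps with -284.5 + 8.5·Ps = 608, i.e. Ps = 105.
s = Ps − Pb = 105 − 55 = 50.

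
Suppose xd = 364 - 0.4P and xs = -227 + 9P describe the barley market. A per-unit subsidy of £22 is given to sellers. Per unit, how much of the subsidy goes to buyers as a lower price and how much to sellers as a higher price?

Buyers gain 990/47 per unit; sellers gain 44/47 per unit

Pre-subsidy: 364 - 0.4P = -227 + 9P gives P* = 2955/47, x* = 15926/47.
With the subsidy, sellers receive Ps = Pb + 22 for each unit, where Pb is the price buyers pay.
Supply in terms of Pb becomes xs = -227 + 9(Pb + 22) = -29 + 9Pb. Setting this equal to demand: 364 - 0.4Pb = -29 + 9Pb, so Pb = 1965/47.
Sellers receive Ps = 1965/47 + 22 = 2999/47; x' = 364 − 0.4·(1965/47) = 16322/47.
Buyers' price falls by P* − Pb = 2955/47 − 1965/47 = 990/47; sellers' price rises by Ps − P* = 2999/47 − 2955/47 = 44/47.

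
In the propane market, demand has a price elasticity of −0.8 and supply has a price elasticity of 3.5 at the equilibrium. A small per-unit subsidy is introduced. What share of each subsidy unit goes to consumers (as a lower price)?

For a small subsidy around the equilibrium, the benefit split depends on the relative slopes, which at a point are proportional to the elasticities.
Buyer share = εs/(εs + |εd|) = 3.5/(3.5 + 0.8) = 35/43; seller share = |εd|/(εs + |εd|) = 8/43.

Consumer share = 35/43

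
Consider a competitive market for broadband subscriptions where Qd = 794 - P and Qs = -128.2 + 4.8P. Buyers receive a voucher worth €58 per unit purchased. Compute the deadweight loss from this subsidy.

Deadweight loss = €1392

Pre-subsidy: 794 - P = -128.2 + 4.8P gives P* = 159, Q* = 635.
With the rebate, buyers effectively pay Pb = Ps − 58, where Ps is the price sellers receive.
Demand in terms of Ps becomes Qd = 794 − 1(Ps − 58) = 852 - Ps. Setting this equal to supply: 852 - Ps = -128.2 + 4.8Ps, so Ps = 169.
Buyers pay Pb = 169 − 58 = 111; Q' = -128.2 + 4.8·169 = 683.
The subsidy expands output by 683 − 635 = 48 past the efficient level; on those units the gap between marginal cost and willingness to pay runs from 0 up to 58.
DWL = ½ × 58 × 48 = 1392.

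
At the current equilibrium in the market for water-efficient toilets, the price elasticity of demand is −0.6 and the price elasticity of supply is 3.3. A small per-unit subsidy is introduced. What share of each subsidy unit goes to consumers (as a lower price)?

For a small subsidy around the equilibrium, the benefit split depends on the relative slopes, which at a point are proportional to the elasticities.
Buyer share = εs/(εs + |εd|) = 3.3/(3.3 + 0.6) = 11/13; seller share = |εd|/(εs + |εd|) = 2/13.

Consumer share = 11/13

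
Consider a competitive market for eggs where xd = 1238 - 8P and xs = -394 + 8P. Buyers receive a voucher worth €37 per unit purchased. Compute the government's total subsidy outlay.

Pre-subsidy: 1238 - 8P = -394 + 8P gives P* = 102, x* = 422.
With the rebate, buyers effectively pay Pb = Ps − 37, where Ps is the price sellers receive.
Demand in terms of Ps becomes xd = 1238 − 8(Ps − 37) = 1534 - 8Ps. Setting this equal to supply: 1534 - 8Ps = -394 + 8Ps, so Ps = 120.5.
Buyers pay Pb = 120.5 − 37 = 83.5; x' = -394 + 8·120.5 = 570.
Government outlay = subsidy × quantity = 37 × 570 = 21090.

Government cost = €21090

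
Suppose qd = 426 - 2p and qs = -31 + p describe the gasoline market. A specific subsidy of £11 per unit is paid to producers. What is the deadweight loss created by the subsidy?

Pre-subsidy: 426 - 2p = -31 + p gives p* = 457/3, q* = 364/3.
With the subsidy, sellers receive ps = pb + 11 for each unit, where pb is the price buyers pay.
Supply in terms of pb becomes qs = -31 + 1(pb + 11) = -20 + pb. Setting this equal to demand: 426 - 2pb = -20 + pb, so pb = 446/3.
Sellers receive ps = 446/3 + 11 = 479/3; q' = 426 − 2·(446/3) = 386/3.
The subsidy expands output by 386/3 − 364/3 = 22/3 past the efficient level; on those units the gap between marginal cost and willingness to pay runs from 0 up to 11.
DWL = ½ × 11 × 22/3 = 121/3.

Deadweight loss = 121/3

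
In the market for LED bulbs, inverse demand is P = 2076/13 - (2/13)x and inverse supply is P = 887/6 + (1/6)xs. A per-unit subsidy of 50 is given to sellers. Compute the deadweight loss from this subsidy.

Pre-subsidy: 2076/13 - (2/13)x = 887/6 + (1/6)x gives x* = 37 and P* = 154.
With the subsidy, sellers receive Ps = Pb + 50 for each unit, where Pb is the price buyers pay.
On the curves, Pb = 2076/13 - (2/13)x and Ps = 887/6 + (1/6)x; the wedge Ps − Pb = 50 gives 887/6 + (1/6)x − (2076/13 - (2/13)x) = 50, so x' = 193.
Then Pb = 2076/13 − (2/13)·193 = 130 and Ps = 887/6 + (1/6)·193 = 180.
The subsidy expands output by 193 − 37 = 156 past the efficient level; on those units the gap between marginal cost and willingness to pay runs from 0 up to 50.
DWL = ½ × 50 × 156 = 3900.

Deadweight loss = 3900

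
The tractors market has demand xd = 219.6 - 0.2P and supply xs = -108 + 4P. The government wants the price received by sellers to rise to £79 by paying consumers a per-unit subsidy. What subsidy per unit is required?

At a seller price of 79, quantity supplied is -108 + 4·79 = 208.
Buyers absorb 208 only when they pay Pb with 219.6 − 0.2·Pb = 208, i.e. Pb = 58.
s = Ps − Pb = 79 − 58 = 21.

Required subsidy s = £21 per unit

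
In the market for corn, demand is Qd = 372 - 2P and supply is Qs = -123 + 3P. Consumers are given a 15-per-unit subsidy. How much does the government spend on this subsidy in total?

Pre-subsidy: 372 - 2P = -123 + 3P gives P* = 99, Q* = 174.
With the rebate, buyers effectively pay Pb = Ps − 15, where Ps is the price sellers receive.
Demand in terms of Ps becomes Qd = 372 − 2(Ps − 15) = 402 - 2Ps. Setting this equal to supply: 402 - 2Ps = -123 + 3Ps, so Ps = 105.
Buyers pay Pb = 105 − 15 = 90; Q' = -123 + 3·105 = 192.
Government outlay = subsidy × quantity = 15 × 192 = 2880.

Government cost = 2880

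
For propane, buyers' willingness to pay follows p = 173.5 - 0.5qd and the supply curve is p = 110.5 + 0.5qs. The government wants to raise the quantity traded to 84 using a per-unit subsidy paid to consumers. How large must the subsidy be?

At q = 84, from the demand curve buyers pay pb = 173.5 − 0.5·84 = 131.5; from the supply curve sellers need ps = 110.5 + 0.5·84 = 152.5.
The subsidy must fill the gap: s = ps − pb = 152.5 − 131.5 = 21.

Required subsidy s = 21 per unit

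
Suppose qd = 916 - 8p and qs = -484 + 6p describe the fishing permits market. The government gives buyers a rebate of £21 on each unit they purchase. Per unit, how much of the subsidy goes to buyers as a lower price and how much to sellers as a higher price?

Pre-subsidy: 916 - 8p = -484 + 6p gives p* = 100, q* = 116.
With the rebate, buyers effectively pay pb = ps − 21, where ps is the price sellers receive.
Demand in terms of ps becomes qd = 916 − 8(ps − 21) = 1084 - 8ps. Setting this equal to supply: 1084 - 8ps = -484 + 6ps, so ps = 112.
Buyers pay pb = 112 − 21 = 91; q' = -484 + 6·112 = 188.
Buyers' price falls by p* − pb = 100 − 91 = 9; sellers' price rises by ps − p* = 112 − 100 = 12.

Buyers gain £9 per unit; sellers gain £12 per unit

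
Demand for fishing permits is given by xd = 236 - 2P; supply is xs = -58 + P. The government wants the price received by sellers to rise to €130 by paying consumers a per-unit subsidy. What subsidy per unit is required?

Required subsidy s = €48 per unit

At a seller price of 130, quantity supplied is -58 + 1·130 = 72.
Buyers absorb 72 only when they pay Pb with 236 − 2·Pb = 72, i.e. Pb = 82.
s = Ps − Pb = 130 − 82 = 48.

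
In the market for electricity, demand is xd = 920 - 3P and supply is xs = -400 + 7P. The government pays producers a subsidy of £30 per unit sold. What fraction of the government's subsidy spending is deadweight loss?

DWL / government spending = 63/1174

Pre-subsidy: 920 - 3P = -400 + 7P gives P* = 132, x* = 524.
With the subsidy, sellers receive Ps = Pb + 30 for each unit, where Pb is the price buyers pay.
Supply in terms of Pb becomes xs = -400 + 7(Pb + 30) = -190 + 7Pb. Setting this equal to demand: 920 - 3Pb = -190 + 7Pb, so Pb = 111.
Sellers receive Ps = 111 + 30 = 141; x' = 920 − 3·111 = 587.
ΔCS = ½(524 + 587)(132 − 111) = 11665.5; ΔPS = ½(524 + 587)(141 − 132) = 4999.5.
Government spending = 30 × 587 = 17610.
DWL = ½ × 30 × (587 − 524) = 945; fraction = 945 / 17610 = 63/1174.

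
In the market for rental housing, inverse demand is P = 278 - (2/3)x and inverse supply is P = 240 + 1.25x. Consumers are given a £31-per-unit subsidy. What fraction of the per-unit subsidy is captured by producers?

Producer share = 15/23

Pre-subsidy: 278 - (2/3)x = 240 + 1.25x gives x* = 456/23 and P* = 6090/23.
With the rebate, buyers effectively pay Pb = Ps − 31, where Ps is the price sellers receive.
On the curves, Pb = 278 - (2/3)x and Ps = 240 + 1.25x; the wedge Ps − Pb = 31 gives 240 + 1.25x − (278 - (2/3)x) = 31, so x' = 36.
Then Pb = 278 − (2/3)·36 = 254 and Ps = 240 + 1.25·36 = 285.
Buyers' price falls by P* − Pb = 6090/23 − 254 = 248/23; sellers' price rises by Ps − P* = 285 − 6090/23 = 465/23.
So producers capture (465/23)/31 = 15/23 of each unit of subsidy.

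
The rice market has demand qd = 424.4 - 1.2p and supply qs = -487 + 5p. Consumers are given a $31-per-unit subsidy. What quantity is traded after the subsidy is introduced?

q' = 278

Pre-subsidy: 424.4 - 1.2p = -487 + 5p gives p* = 147, q* = 248.
With the rebate, buyers effectively pay pb = ps − 31, where ps is the price sellers receive.
Demand in terms of ps becomes qd = 424.4 − 1.2(ps − 31) = 461.6 - 1.2ps. Setting this equal to supply: 461.6 - 1.2ps = -487 + 5ps, so ps = 153.
Buyers pay pb = 153 − 31 = 122; q' = -487 + 5·153 = 278.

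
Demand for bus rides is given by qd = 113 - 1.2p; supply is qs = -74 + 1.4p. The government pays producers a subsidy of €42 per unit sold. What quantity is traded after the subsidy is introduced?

q' = 3499/65

Pre-subsidy: 113 - 1.2p = -74 + 1.4p gives p* = 935/13, q* = 347/13.
With the subsidy, sellers receive ps = pb + 42 for each unit, where pb is the price buyers pay.
Supply in terms of pb becomes qs = -74 + 1.4(pb + 42) = -15.2 + 1.4pb. Setting this equal to demand: 113 - 1.2pb = -15.2 + 1.4pb, so pb = 641/13.
Sellers receive ps = 641/13 + 42 = 1187/13; q' = 113 − 1.2·(641/13) = 3499/65.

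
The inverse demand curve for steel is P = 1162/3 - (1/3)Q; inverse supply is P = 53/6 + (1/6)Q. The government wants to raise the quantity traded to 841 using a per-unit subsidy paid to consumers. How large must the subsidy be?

Required subsidy s = 42 per unit

At Q = 841, from the demand curve buyers pay Pb = 1162/3 − (1/3)·841 = 107; from the supply curve sellers need Ps = 53/6 + (1/6)·841 = 149.
The subsidy must fill the gap: s = Ps − Pb = 149 − 107 = 42.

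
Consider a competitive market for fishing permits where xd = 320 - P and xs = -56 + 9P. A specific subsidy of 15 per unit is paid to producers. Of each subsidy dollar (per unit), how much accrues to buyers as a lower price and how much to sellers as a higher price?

Pre-subsidy: 320 - P = -56 + 9P gives P* = 37.6, x* = 282.4.
With the subsidy, sellers receive Ps = Pb + 15 for each unit, where Pb is the price buyers pay.
Supply in terms of Pb becomes xs = -56 + 9(Pb + 15) = 79 + 9Pb. Setting this equal to demand: 320 - Pb = 79 + 9Pb, so Pb = 24.1.
Sellers receive Ps = 24.1 + 15 = 39.1; x' = 320 − 1·24.1 = 295.9.
Buyers' price falls by P* − Pb = 37.6 − 24.1 = 13.5; sellers' price rises by Ps − P* = 39.1 − 37.6 = 1.5.

Buyers gain 13.5 per unit; sellers gain 1.5 per unit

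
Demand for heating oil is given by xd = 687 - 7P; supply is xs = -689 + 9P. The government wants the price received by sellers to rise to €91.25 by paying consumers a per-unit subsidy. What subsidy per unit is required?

At a seller price of 91.25, quantity supplied is -689 + 9·91.25 = 132.25.
Buyers absorb 132.25 only when they pay Pb with 687 − 7·Pb = 132.25, i.e. Pb = 79.25.
s = Ps − Pb = 91.25 − 79.25 = 12.

Required subsidy s = €12 per unit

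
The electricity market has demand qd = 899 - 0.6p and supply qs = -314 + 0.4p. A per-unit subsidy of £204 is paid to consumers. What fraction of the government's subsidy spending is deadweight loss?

Pre-subsidy: 899 - 0.6p = -314 + 0.4p gives p* = 1213, q* = 171.2.
With the rebate, buyers effectively pay pb = ps − 204, where ps is the price sellers receive.
Demand in terms of ps becomes qd = 899 − 0.6(ps − 204) = 1021.4 - 0.6ps. Setting this equal to supply: 1021.4 - 0.6ps = -314 + 0.4ps, so ps = 1335.4.
Buyers pay pb = 1335.4 − 204 = 1131.4; q' = -314 + 0.4·1335.4 = 220.16.
ΔCS = ½(171.2 + 220.16)(1213 − 1131.4) = 15967.488; ΔPS = ½(171.2 + 220.16)(1335.4 − 1213) = 23951.232.
Government spending = 204 × 220.16 = 44912.64.
DWL = ½ × 204 × (220.16 − 171.2) = 4993.92; fraction = 4993.92 / 44912.64 = 153/1376.

DWL / government spending = 153/1376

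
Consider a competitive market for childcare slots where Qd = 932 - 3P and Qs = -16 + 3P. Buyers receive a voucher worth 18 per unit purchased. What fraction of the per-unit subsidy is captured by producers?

Producer share = 0.5

Pre-subsidy: 932 - 3P = -16 + 3P gives P* = 158, Q* = 458.
With the rebate, buyers effectively pay Pb = Ps − 18, where Ps is the price sellers receive.
Demand in terms of Ps becomes Qd = 932 − 3(Ps − 18) = 986 - 3Ps. Setting this equal to supply: 986 - 3Ps = -16 + 3Ps, so Ps = 167.
Buyers pay Pb = 167 − 18 = 149; Q' = -16 + 3·167 = 485.
Buyers' price falls by P* − Pb = 158 − 149 = 9; sellers' price rises by Ps − P* = 167 − 158 = 9.
So producers capture 9/18 = 0.5 of each unit of subsidy.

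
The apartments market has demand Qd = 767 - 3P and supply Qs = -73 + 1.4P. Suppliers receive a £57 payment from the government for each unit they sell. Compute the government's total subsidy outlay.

Pre-subsidy: 767 - 3P = -73 + 1.4P gives P* = 2100/11, Q* = 2137/11.
With the subsidy, sellers receive Ps = Pb + 57 for each unit, where Pb is the price buyers pay.
Supply in terms of Pb becomes Qs = -73 + 1.4(Pb + 57) = 6.8 + 1.4Pb. Setting this equal to demand: 767 - 3Pb = 6.8 + 1.4Pb, so Pb = 3801/22.
Sellers receive Ps = 3801/22 + 57 = 5055/22; Q' = 767 − 3·(3801/22) = 5471/22.
Government outlay = subsidy × quantity = 57 × 5471/22 = 311847/22.

Government cost = 311847/22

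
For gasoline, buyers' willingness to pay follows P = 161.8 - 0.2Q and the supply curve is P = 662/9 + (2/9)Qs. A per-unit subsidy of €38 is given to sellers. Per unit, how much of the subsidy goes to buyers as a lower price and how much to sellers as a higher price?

Pre-subsidy: 161.8 - 0.2Q = 662/9 + (2/9)Q gives Q* = 209 and P* = 120.
With the subsidy, sellers receive Ps = Pb + 38 for each unit, where Pb is the price buyers pay.
On the curves, Pb = 161.8 - 0.2Q and Ps = 662/9 + (2/9)Q; the wedge Ps − Pb = 38 gives 662/9 + (2/9)Q − (161.8 - 0.2Q) = 38, so Q' = 299.
Then Pb = 161.8 − 0.2·299 = 102 and Ps = 662/9 + (2/9)·299 = 140.
Buyers' price falls by P* − Pb = 120 − 102 = 18; sellers' price rises by Ps − P* = 140 − 120 = 20.

Buyers gain €18 per unit; sellers gain €20 per unit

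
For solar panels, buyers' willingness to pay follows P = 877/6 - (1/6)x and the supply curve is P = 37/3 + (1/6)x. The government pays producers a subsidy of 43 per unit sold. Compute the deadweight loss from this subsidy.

Pre-subsidy: 877/6 - (1/6)x = 37/3 + (1/6)x gives x* = 401.5 and P* = 79.25.
With the subsidy, sellers receive Ps = Pb + 43 for each unit, where Pb is the price buyers pay.
On the curves, Pb = 877/6 - (1/6)x and Ps = 37/3 + (1/6)x; the wedge Ps − Pb = 43 gives 37/3 + (1/6)x − (877/6 - (1/6)x) = 43, so x' = 530.5.
Then Pb = 877/6 − (1/6)·530.5 = 57.75 and Ps = 37/3 + (1/6)·530.5 = 100.75.
The subsidy expands output by 530.5 − 401.5 = 129 past the efficient level; on those units the gap between marginal cost and willingness to pay runs from 0 up to 43.
DWL = ½ × 43 × 129 = 2773.5.

Deadweight loss = 2773.5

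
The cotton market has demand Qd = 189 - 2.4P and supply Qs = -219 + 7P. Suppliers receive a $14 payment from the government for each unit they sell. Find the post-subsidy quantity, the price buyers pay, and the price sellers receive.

Pre-subsidy: 189 - 2.4P = -219 + 7P gives P* = 2040/47, Q* = 3987/47.
With the subsidy, sellers receive Ps = Pb + 14 for each unit, where Pb is the price buyers pay.
Supply in terms of Pb becomes Qs = -219 + 7(Pb + 14) = -121 + 7Pb. Setting this equal to demand: 189 - 2.4Pb = -121 + 7Pb, so Pb = 1550/47.
Sellers receive Ps = 1550/47 + 14 = 2208/47; Q' = 189 − 2.4·(1550/47) = 5163/47.

Q' = 5163/47; buyers pay 1550/47; sellers receive 2208/47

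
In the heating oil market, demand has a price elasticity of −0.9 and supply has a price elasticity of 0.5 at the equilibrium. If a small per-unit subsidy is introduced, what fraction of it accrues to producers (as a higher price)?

Producer share = 9/14

For a small subsidy around the equilibrium, the benefit split depends on the relative slopes, which at a point are proportional to the elasticities.
Buyer share = εs/(εs + |εd|) = 0.5/(0.5 + 0.9) = 5/14; seller share = |εd|/(εs + |εd|) = 9/14.
So producers capture 9/14 of the subsidy.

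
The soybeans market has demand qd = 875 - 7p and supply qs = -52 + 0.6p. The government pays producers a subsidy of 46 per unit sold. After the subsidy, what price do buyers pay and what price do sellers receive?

Buyers pay 4497/38; sellers receive 6245/38

Pre-subsidy: 875 - 7p = -52 + 0.6p gives p* = 4635/38, q* = 805/38.
With the subsidy, sellers receive ps = pb + 46 for each unit, where pb is the price buyers pay.
Supply in terms of pb becomes qs = -52 + 0.6(pb + 46) = -24.4 + 0.6pb. Setting this equal to demand: 875 - 7pb = -24.4 + 0.6pb, so pb = 4497/38.
Sellers receive ps = 4497/38 + 46 = 6245/38; q' = 875 − 7·(4497/38) = 1771/38.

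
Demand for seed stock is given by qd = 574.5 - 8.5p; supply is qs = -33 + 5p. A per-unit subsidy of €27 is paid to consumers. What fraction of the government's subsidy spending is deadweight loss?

Pre-subsidy: 574.5 - 8.5p = -33 + 5p gives p* = 45, q* = 192.
With the rebate, buyers effectively pay pb = ps − 27, where ps is the price sellers receive.
Demand in terms of ps becomes qd = 574.5 − 8.5(ps − 27) = 804 - 8.5ps. Setting this equal to supply: 804 - 8.5ps = -33 + 5ps, so ps = 62.
Buyers pay pb = 62 − 27 = 35; q' = -33 + 5·62 = 277.
ΔCS = ½(192 + 277)(45 − 35) = 2345; ΔPS = ½(192 + 277)(62 − 45) = 3986.5.
Government spending = 27 × 277 = 7479.
DWL = ½ × 27 × (277 − 192) = 1147.5; fraction = 1147.5 / 7479 = 85/554.

DWL / government spending = 85/554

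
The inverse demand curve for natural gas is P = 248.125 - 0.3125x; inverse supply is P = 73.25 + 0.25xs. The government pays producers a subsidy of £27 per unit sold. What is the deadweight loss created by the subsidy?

Deadweight loss = £648

Pre-subsidy: 248.125 - 0.3125x = 73.25 + 0.25x gives x* = 2798/9 and P* = 5435/36.
With the subsidy, sellers receive Ps = Pb + 27 for each unit, where Pb is the price buyers pay.
On the curves, Pb = 248.125 - 0.3125x and Ps = 73.25 + 0.25x; the wedge Ps − Pb = 27 gives 73.25 + 0.25x − (248.125 - 0.3125x) = 27, so x' = 3230/9.
Then Pb = 248.125 − 0.3125·(3230/9) = 4895/36 and Ps = 73.25 + 0.25·(3230/9) = 5867/36.
The subsidy expands output by 3230/9 − 2798/9 = 48 past the efficient level; on those units the gap between marginal cost and willingness to pay runs from 0 up to 27.
DWL = ½ × 27 × 48 = 648.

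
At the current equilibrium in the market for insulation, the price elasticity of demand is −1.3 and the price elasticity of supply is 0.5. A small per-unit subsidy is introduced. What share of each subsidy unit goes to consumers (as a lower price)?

For a small subsidy around the equilibrium, the benefit split depends on the relative slopes, which at a point are proportional to the elasticities.
Buyer share = εs/(εs + |εd|) = 0.5/(0.5 + 1.3) = 5/18; seller share = |εd|/(εs + |εd|) = 13/18.

Consumer share = 5/18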